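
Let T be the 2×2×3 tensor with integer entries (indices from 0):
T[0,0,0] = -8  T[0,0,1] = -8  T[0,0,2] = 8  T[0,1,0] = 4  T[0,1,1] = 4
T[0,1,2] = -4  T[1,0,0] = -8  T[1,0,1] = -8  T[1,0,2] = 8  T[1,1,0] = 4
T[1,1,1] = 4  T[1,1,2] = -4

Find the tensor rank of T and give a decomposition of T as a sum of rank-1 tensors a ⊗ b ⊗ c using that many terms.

Lower bound: T ≠ 0 (e.g. T[0,0,0] = -8), so rank(T) ≥ 1.
Upper bound: if T = a ⊗ b ⊗ c then every fibre of T is a multiple of the corresponding factor, so read the factors off the fibres through the nonzero entry T[0,0,0] = -8.
The mode-1 fibre T[:,0,0] = [-8, -8] gives a = [1, 1] (primitive direction); the mode-2 fibre T[0,:,0] = [-8, 4] gives b = [2, -1]; then c[k] = T[0,0,k] / (a[0]·b[0]) = [-8, -8, 8] / 2 = [-4, -4, 4].
Expanding [1, 1] ⊗ [2, -1] ⊗ [-4, -4, 4] reproduces all 12 entries of T, so T = [1, 1] ⊗ [2, -1] ⊗ [-4, -4, 4] and rank(T) ≤ 1.
These bounds meet, so rank(T) = 1.

rank(T) = 1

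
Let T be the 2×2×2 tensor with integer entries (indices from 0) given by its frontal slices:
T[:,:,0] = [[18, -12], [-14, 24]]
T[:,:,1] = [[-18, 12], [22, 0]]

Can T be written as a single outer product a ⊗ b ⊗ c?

No

The mode-1 unfolding of T (rows indexed by i, columns by (j,k) = (0,0), (0,1), (1,0), (1,1)) is [[18, -18, -12, 12], [-14, 22, 24, 0]].
There the 2×2 minor on rows i ∈ {0, 1}, columns (j,k) ∈ {(0,0), (0,1)} is det [[18, -18], [-14, 22]] = 144 ≠ 0, so this unfolding has rank ≥ 2; CP rank is at least every unfolding rank, so rank(T) ≥ 2.
In particular rank(T) ≥ 2 > 1, so T is not rank-1.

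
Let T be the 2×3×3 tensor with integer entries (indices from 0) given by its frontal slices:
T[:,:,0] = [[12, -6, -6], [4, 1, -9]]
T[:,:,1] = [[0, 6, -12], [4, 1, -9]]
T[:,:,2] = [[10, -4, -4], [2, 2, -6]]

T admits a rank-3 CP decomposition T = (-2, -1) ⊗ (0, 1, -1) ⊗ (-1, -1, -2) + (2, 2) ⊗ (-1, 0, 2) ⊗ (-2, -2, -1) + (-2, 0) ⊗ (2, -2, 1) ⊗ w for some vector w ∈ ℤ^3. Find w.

Subtract the known terms from T to get the rank-1 residual R = (-2, 0) ⊗ (2, -2, 1) ⊗ w, so R[i,j,k] = a[i]·b[j]·w[k]. Pick indices with nonzero a[0]·b[0] = (-2)·(2) = -4. Only the fibre through (0,0,·) is needed: R[0,0,:] = T[0,0,:] − Σₗ aₗ[0]bₗ[0]cₗ = [12, 0, 10] − (-2)·(0)·(-1, -1, -2) − (2)·(-1)·(-2, -2, -1) = [8, -4, 8]. Then w[k] = R[0,0,k] / -4 for each k, giving w = [8, -4, 8] / -4 = (-2, 1, -2).

w = (-2, 1, -2)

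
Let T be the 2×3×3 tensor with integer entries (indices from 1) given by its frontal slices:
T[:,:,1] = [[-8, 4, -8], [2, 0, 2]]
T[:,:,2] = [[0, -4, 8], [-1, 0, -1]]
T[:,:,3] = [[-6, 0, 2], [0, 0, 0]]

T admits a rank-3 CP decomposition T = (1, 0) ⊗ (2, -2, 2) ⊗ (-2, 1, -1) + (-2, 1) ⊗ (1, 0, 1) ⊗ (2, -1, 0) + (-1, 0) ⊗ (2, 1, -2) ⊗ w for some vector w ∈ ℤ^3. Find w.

Subtract the known terms from T to get the rank-1 residual R = (-1, 0) ⊗ (2, 1, -2) ⊗ w, so R[i,j,k] = a[i]·b[j]·w[k]. Pick indices with nonzero a[1]·b[1] = (-1)·(2) = -2. Only the fibre through (1,1,·) is needed: R[1,1,:] = T[1,1,:] − Σₗ aₗ[1]bₗ[1]cₗ = [-8, 0, -6] − (1)·(2)·(-2, 1, -1) − (-2)·(1)·(2, -1, 0) = [0, -4, -4]. Then w[k] = R[1,1,k] / -2 for each k, giving w = [0, -4, -4] / -2 = (0, 2, 2).

w = (0, 2, 2)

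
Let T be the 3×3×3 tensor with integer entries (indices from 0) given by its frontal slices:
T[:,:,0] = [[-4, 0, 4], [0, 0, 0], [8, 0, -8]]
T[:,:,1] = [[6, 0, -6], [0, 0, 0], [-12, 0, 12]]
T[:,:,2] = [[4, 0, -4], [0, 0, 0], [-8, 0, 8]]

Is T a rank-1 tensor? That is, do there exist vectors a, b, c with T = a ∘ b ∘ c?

Yes

If T = a ∘ b ∘ c then every fibre of T is a multiple of the corresponding factor, so read the factors off the fibres through the nonzero entry T[0,0,0] = -4.
The mode-1 fibre T[:,0,0] = [-4, 0, 8] gives a = [1, 0, -2] (primitive direction); the mode-2 fibre T[0,:,0] = [-4, 0, 4] gives b = [1, 0, -1]; then c[k] = T[0,0,k] / (a[0]·b[0]) = [-4, 6, 4] / 1 = [-4, 6, 4].
Expanding [1, 0, -2] ∘ [1, 0, -1] ∘ [-4, 6, 4] reproduces all 27 entries of T, so T = [1, 0, -2] ∘ [1, 0, -1] ∘ [-4, 6, 4] and rank(T) ≤ 1.
Equivalently every frontal slice T[:,:,k] is c[k] times the rank-1 matrix [1, 0, -2] ∘ [1, 0, -1]. So T has rank 1 (it is nonzero).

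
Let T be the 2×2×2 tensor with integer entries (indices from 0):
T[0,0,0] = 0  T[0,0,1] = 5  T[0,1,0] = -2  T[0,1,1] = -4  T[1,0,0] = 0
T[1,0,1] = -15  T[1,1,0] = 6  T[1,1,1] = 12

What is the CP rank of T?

Lower bound: the mode-2 unfolding of T (rows indexed by j, columns by (i,k) = (0,0), (0,1), (1,0), (1,1)) is [[0, 5, 0, -15], [-2, -4, 6, 12]].
There the 2×2 minor on rows j ∈ {0, 1}, columns (i,k) ∈ {(0,0), (0,1)} is det [[0, 5], [-2, -4]] = 10 ≠ 0, so this unfolding has rank ≥ 2; CP rank is at least every unfolding rank, so rank(T) ≥ 2. (This is only a lower bound: in general the CP rank may exceed every unfolding rank, so we still need to exhibit 2 rank-1 terms summing to T.)
Upper bound — finding two terms. Every mode-1 slice of T is a multiple of one matrix: T[i,:,:] = a[i]·M with a = (1, -3) and M = [[0, 5], [-2, -4]] (rows indexed by j, columns by k). So it suffices to write M as a sum of two rank-1 matrices.
Splitting M by its rows (j = 0, 1), M = (1, 0)(0, 5)ᵀ + (0, 1)(-2, -4)ᵀ.
Hence T = (1, -3) ⊗ (1, 0) ⊗ (0, 5) + (1, -3) ⊗ (0, 1) ⊗ (-2, -4), so rank(T) ≤ 2.
These bounds meet, so rank(T) = 2.
Check entry T[0,1,1] = -4: (1)·(0)·(5) + (1)·(1)·(-4) = -4.

2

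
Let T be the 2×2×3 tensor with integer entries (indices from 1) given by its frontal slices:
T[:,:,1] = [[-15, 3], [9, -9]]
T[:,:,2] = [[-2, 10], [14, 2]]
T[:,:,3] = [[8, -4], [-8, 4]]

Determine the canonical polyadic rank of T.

2

Lower bound: the mode-3 unfolding of T (rows indexed by k, columns by (i,j) = (1,1), (1,2), (2,1), (2,2)) is [[-15, 3, 9, -9], [-2, 10, 14, 2], [8, -4, -8, 4]].
There the 2×2 minor on rows k ∈ {1, 2}, columns (i,j) ∈ {(1,1), (1,2)} is det [[-15, 3], [-2, 10]] = -144 ≠ 0, so this unfolding has rank ≥ 2; CP rank is at least every unfolding rank, so rank(T) ≥ 2. (Unfolding ranks only ever bound the CP rank from below — rank(T) can be strictly larger than all of them — so the matching upper bound has to come from an explicit 2-term decomposition.)
Upper bound — finding two terms. Write S_k = T[:,:,k] for the frontal slices: S₁ = [[-15, 3], [9, -9]], S₂ = [[-2, 10], [14, 2]], S₃ = [[8, -4], [-8, 4]].
If T = a₁ ⊗ b₁ ⊗ c₁ + a₂ ⊗ b₂ ⊗ c₂ then each S_k = c₁[k]·a₁b₁ᵀ + c₂[k]·a₂b₂ᵀ. S₁ and S₂ are linearly independent, so a₁b₁ᵀ and a₂b₂ᵀ must span the same plane of matrices: they are the rank-1 matrices of the form x·S₁ + y·S₂.
det(x·S₁ + y·S₂) is 108·x² − 144·xy − 144·y² = 36·(x − 2·y)(3·x + 2·y), vanishing at (x:y) = (2:1) and (2:-3).
M₁ = 2·S₁ + S₂ = [[-32, 16], [32, -16]] = (-16)·[1, -1][2, -1]ᵀ and M₂ = 2·S₁ − 3·S₂ = [[-24, -24], [-24, -24]] = (-24)·[1, 1][1, 1]ᵀ, so take a₁ = [1, -1], b₁ = [2, -1], a₂ = [1, 1], b₂ = [1, 1].
Each slice is an integer combination of E₁ = a₁b₁ᵀ and E₂ = a₂b₂ᵀ: S₁ = −6·E₁ − 3·E₂, S₂ = −4·E₁ + 6·E₂, S₃ = 4·E₁; reading off coefficients, c₁ = [-6, -4, 4] and c₂ = [-3, 6, 0].
Hence T = [1, -1] ⊗ [2, -1] ⊗ [-6, -4, 4] + [1, 1] ⊗ [1, 1] ⊗ [-3, 6, 0], so rank(T) ≤ 2.
These bounds meet, so rank(T) = 2.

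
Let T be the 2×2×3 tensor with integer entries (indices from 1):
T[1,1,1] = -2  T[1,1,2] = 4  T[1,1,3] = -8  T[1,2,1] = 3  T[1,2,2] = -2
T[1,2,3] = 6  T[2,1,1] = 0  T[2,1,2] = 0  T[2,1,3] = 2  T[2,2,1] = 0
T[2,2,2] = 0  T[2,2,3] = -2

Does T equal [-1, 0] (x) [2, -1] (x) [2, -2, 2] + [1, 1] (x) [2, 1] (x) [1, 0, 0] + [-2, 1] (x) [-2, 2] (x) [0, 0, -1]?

Reconstruct entry (2,1,1) from the claimed factors: Σₗ aₗ[2]bₗ[1]cₗ[1] = (0)·(2)·(2) + (1)·(2)·(1) + (1)·(-2)·(0) = 2, but T[2,1,1] = 0. The claim is false.

No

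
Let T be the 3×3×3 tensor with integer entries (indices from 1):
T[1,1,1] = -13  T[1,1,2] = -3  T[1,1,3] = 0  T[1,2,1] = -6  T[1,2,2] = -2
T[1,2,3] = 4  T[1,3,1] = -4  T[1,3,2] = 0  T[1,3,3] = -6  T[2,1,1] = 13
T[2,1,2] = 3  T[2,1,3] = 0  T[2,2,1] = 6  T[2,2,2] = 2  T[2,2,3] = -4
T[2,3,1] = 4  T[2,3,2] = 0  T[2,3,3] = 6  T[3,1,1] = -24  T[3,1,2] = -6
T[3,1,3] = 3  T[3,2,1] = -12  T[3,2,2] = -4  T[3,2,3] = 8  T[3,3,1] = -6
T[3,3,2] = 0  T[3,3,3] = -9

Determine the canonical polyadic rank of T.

2

Lower bound: the mode-2 unfolding of T (rows indexed by j, columns by (i,k) = (1,1), (1,2), (1,3), (2,1), (2,2), (2,3), (3,1), (3,2), (3,3)) is [[-13, -3, 0, 13, 3, 0, -24, -6, 3], [-6, -2, 4, 6, 2, -4, -12, -4, 8], [-4, 0, -6, 4, 0, 6, -6, 0, -9]].
There the 2×2 minor on rows j ∈ {1, 2}, columns (i,k) ∈ {(1,1), (1,2)} is det [[-13, -3], [-6, -2]] = 8 ≠ 0, so this unfolding has rank ≥ 2; CP rank is at least every unfolding rank, so rank(T) ≥ 2. (Unfolding ranks only ever bound the CP rank from below — rank(T) can be strictly larger than all of them — so the matching upper bound has to come from an explicit 2-term decomposition.)
Upper bound — finding two terms. Write S_k = T[:,:,k] for the frontal slices: S₁ = [[-13, -6, -4], [13, 6, 4], [-24, -12, -6]], S₂ = [[-3, -2, 0], [3, 2, 0], [-6, -4, 0]], S₃ = [[0, 4, -6], [0, -4, 6], [3, 8, -9]].
If T = a₁ ⊗ b₁ ⊗ c₁ + a₂ ⊗ b₂ ⊗ c₂ then each S_k = c₁[k]·a₁b₁ᵀ + c₂[k]·a₂b₂ᵀ. S₁ and S₂ are linearly independent, so a₁b₁ᵀ and a₂b₂ᵀ must span the same plane of matrices: they are the rank-1 matrices of the form x·S₁ + y·S₂.
The 2×2 minor of x·S₁ + y·S₂ on rows {1,3}, columns {1,2} is 12·x² + 4·xy = 4·(3·x + y)(x), vanishing at (x:y) = (1:-3) and (0:1).
M₁ = S₁ − 3·S₂ = [[-4, 0, -4], [4, 0, 4], [-6, 0, -6]] = (-2)·[2, -2, 3][1, 0, 1]ᵀ and M₂ = S₂ = [[-3, -2, 0], [3, 2, 0], [-6, -4, 0]] = −[1, -1, 2][3, 2, 0]ᵀ, so take a₁ = [2, -2, 3], b₁ = [1, 0, 1], a₂ = [1, -1, 2], b₂ = [3, 2, 0].
Each slice is an integer combination of E₁ = a₁b₁ᵀ and E₂ = a₂b₂ᵀ: S₁ = −2·E₁ − 3·E₂, S₂ = −E₂, S₃ = −3·E₁ + 2·E₂; reading off coefficients, c₁ = [-2, 0, -3] and c₂ = [-3, -1, 2].
Hence T = [2, -2, 3] ⊗ [1, 0, 1] ⊗ [-2, 0, -3] + [1, -1, 2] ⊗ [3, 2, 0] ⊗ [-3, -1, 2], so rank(T) ≤ 2.
These bounds meet, so rank(T) = 2.
Check entry T[2,1,1] = 13: (-2)·(1)·(-2) + (-1)·(3)·(-3) = 13.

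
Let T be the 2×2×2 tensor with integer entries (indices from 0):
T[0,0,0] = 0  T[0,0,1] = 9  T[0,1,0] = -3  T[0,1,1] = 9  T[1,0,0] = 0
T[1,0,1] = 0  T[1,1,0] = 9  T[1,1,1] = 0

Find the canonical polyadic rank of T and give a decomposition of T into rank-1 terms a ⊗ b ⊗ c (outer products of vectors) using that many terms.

Lower bound: in the mode-1 unfolding of T (rows indexed by i, columns by (j,k)) the 2×2 minor on rows i ∈ {0, 1}, columns (j,k) ∈ {(0,1), (1,0)} is det [[9, -3], [0, 9]] = 81 ≠ 0, so that unfolding has rank ≥ 2 and hence rank(T) ≥ 2 (CP rank is at least every unfolding rank, though it can be larger).
Upper bound: with S_k = T[:,:,k], the two rank-1 terms a₁b₁ᵀ, a₂b₂ᵀ are the rank-1 members of the pencil x·S₀ + y·S₁.
det(x·S₀ + y·S₁) is 81·xy = 81·(y)(x), vanishing at (x:y) = (1:0) and (0:1).
M₁ = S₀ = [[0, -3], [0, 9]] = (-3)·[1, -3][0, 1]ᵀ and M₂ = S₁ = [[9, 9], [0, 0]] = 9·[1, 0][1, 1]ᵀ, so take a₁ = [1, -3], b₁ = [0, 1], a₂ = [1, 0], b₂ = [1, 1].
Each slice is an integer combination of E₁ = a₁b₁ᵀ and E₂ = a₂b₂ᵀ: S₀ = −3·E₁, S₁ = 9·E₂; reading off coefficients, c₁ = [-3, 0] and c₂ = [0, 9].
Hence T = [1, -3] ⊗ [0, 1] ⊗ [-3, 0] + [1, 0] ⊗ [1, 1] ⊗ [0, 9], so rank(T) ≤ 2.
These bounds meet, so rank(T) = 2.

rank(T) = 2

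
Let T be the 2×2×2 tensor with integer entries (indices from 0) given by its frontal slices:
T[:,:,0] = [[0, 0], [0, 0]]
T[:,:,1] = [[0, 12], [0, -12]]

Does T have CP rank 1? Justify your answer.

If T = a ⊗ b ⊗ c then every fibre of T is a multiple of the corresponding factor, so read the factors off the fibres through the nonzero entry T[0,1,1] = 12.
The mode-1 fibre T[:,1,1] = [12, -12] gives a = (1, -1) (primitive direction); the mode-2 fibre T[0,:,1] = [0, 12] gives b = (0, 1); then c[k] = T[0,1,k] / (a[0]·b[1]) = [0, 12] / 1 = (0, 12).
Expanding (1, -1) ⊗ (0, 1) ⊗ (0, 12) reproduces all 8 entries of T, so T = (1, -1) ⊗ (0, 1) ⊗ (0, 12) and rank(T) ≤ 1.
Equivalently every frontal slice T[:,:,k] is c[k] times the rank-1 matrix (1, -1) ⊗ (0, 1). So T has rank 1 (it is nonzero).

Yes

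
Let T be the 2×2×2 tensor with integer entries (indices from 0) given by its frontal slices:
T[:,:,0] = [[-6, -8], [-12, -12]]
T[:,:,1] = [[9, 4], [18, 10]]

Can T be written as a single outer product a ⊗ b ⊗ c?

The mode-1 unfolding of T (rows indexed by i, columns by (j,k) = (0,0), (0,1), (1,0), (1,1)) is [[-6, 9, -8, 4], [-12, 18, -12, 10]].
There the 2×2 minor on rows i ∈ {0, 1}, columns (j,k) ∈ {(0,0), (1,0)} is det [[-6, -8], [-12, -12]] = -24 ≠ 0, so this unfolding has rank ≥ 2; CP rank is at least every unfolding rank, so rank(T) ≥ 2.
In particular rank(T) ≥ 2 > 1, so T is not rank-1.

No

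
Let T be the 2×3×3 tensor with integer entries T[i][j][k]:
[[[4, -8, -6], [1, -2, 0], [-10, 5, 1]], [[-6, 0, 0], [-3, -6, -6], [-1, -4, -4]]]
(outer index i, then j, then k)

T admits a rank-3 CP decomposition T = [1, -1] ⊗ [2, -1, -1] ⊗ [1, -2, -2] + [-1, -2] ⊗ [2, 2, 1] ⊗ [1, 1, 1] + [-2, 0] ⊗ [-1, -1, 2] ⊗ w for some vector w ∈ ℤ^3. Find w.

w = [2, -1, 0]

Subtract the known terms from T to get the rank-1 residual R = [-2, 0] ⊗ [-1, -1, 2] ⊗ w, so R[i,j,k] = a[i]·b[j]·w[k]. Pick indices with nonzero a[0]·b[0] = (-2)·(-1) = 2. Only the fibre through (0,0,·) is needed: R[0,0,:] = T[0,0,:] − Σₗ aₗ[0]bₗ[0]cₗ = [4, -8, -6] − (1)·(2)·[1, -2, -2] − (-1)·(2)·[1, 1, 1] = [4, -2, 0]. Then w[k] = R[0,0,k] / 2 for each k, giving w = [4, -2, 0] / 2 = [2, -1, 0].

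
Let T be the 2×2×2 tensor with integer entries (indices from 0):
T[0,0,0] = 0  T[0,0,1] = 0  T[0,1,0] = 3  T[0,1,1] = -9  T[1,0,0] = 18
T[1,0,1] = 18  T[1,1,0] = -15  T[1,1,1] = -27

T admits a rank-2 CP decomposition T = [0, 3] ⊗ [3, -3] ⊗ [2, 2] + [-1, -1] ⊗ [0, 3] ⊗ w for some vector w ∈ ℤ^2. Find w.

w = [-1, 3]

Subtract the known terms from T to get the rank-1 residual R = [-1, -1] ⊗ [0, 3] ⊗ w, so R[i,j,k] = a[i]·b[j]·w[k]. Pick indices with nonzero a[0]·b[1] = (-1)·(3) = -3. Only the fibre through (0,1,·) is needed: R[0,1,:] = T[0,1,:] − Σₗ aₗ[0]bₗ[1]cₗ = [3, -9] − (0)·(-3)·[2, 2] = [3, -9]. Then w[k] = R[0,1,k] / -3 for each k, giving w = [3, -9] / -3 = [-1, 3].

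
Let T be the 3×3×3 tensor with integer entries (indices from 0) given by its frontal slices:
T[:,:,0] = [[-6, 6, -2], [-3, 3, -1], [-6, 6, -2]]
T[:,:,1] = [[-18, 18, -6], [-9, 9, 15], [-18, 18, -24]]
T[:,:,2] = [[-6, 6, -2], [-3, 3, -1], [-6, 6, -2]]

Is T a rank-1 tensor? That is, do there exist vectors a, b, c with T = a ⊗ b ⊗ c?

The mode-3 unfolding of T (rows indexed by k, columns by (i,j) = (0,0), (0,1), (0,2), (1,0), (1,1), (1,2), (2,0), (2,1), (2,2)) is [[-6, 6, -2, -3, 3, -1, -6, 6, -2], [-18, 18, -6, -9, 9, 15, -18, 18, -24], [-6, 6, -2, -3, 3, -1, -6, 6, -2]].
There the 2×2 minor on rows k ∈ {0, 1}, columns (i,j) ∈ {(0,0), (1,2)} is det [[-6, -1], [-18, 15]] = -108 ≠ 0, so this unfolding has rank ≥ 2; CP rank is at least every unfolding rank, so rank(T) ≥ 2.
In particular rank(T) ≥ 2 > 1, so T is not rank-1.

No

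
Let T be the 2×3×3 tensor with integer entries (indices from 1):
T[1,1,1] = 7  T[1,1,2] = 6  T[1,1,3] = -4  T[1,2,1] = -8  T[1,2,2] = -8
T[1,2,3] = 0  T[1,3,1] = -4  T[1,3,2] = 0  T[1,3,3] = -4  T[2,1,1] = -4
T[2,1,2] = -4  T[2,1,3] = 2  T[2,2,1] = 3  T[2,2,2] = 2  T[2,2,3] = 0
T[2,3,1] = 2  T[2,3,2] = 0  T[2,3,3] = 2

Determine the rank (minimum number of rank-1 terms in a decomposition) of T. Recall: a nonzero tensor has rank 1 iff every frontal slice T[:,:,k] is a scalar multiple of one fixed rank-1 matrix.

3

Lower bound: the mode-2 unfolding of T (rows indexed by j, columns by (i,k) = (1,1), (1,2), (1,3), (2,1), (2,2), (2,3)) is [[7, 6, -4, -4, -4, 2], [-8, -8, 0, 3, 2, 0], [-4, 0, -4, 2, 0, 2]].
There the 3×3 minor on rows j ∈ {1, 2, 3}, columns (i,k) ∈ {(1,1), (1,2), (1,3)} is det [[7, 6, -4], [-8, -8, 0], [-4, 0, -4]] = 160 ≠ 0, so this unfolding has rank ≥ 3; CP rank is at least every unfolding rank, so rank(T) ≥ 3. (This is only a lower bound: in general the CP rank may exceed every unfolding rank, so we still need to exhibit 3 rank-1 terms summing to T.)
Upper bound: T is a sum of 3 rank-1 terms, T = [1, 0] ⊗ [1, 2, 0] ⊗ [-1, -2, 0] + [2, -1] ⊗ [0, 1, 2] ⊗ [1, 2, -2] + [2, -1] ⊗ [1, -1, -1] ⊗ [4, 4, -2] (one valid choice — decompositions are not unique — normalised so each a, b is primitive with positive first nonzero entry; check it by expanding all entries), so rank(T) ≤ 3.
These bounds meet, so rank(T) = 3.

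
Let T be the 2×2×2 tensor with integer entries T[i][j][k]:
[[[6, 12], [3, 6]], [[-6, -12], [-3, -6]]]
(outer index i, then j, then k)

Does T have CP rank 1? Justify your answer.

The mode-1 fibre T[:,0,0] = [6, -6] gives a = (1, -1) (primitive direction); the mode-2 fibre T[0,:,0] = [6, 3] gives b = (2, 1); then c[k] = T[0,0,k] / (a[0]·b[0]) = [6, 12] / 2 = (3, 6).
Expanding (1, -1) ⊗ (2, 1) ⊗ (3, 6) reproduces all 8 entries of T, so T = (1, -1) ⊗ (2, 1) ⊗ (3, 6) and rank(T) ≤ 1.
Equivalently every frontal slice T[:,:,k] is c[k] times the rank-1 matrix (1, -1) ⊗ (2, 1). So T has rank 1 (it is nonzero).

Yes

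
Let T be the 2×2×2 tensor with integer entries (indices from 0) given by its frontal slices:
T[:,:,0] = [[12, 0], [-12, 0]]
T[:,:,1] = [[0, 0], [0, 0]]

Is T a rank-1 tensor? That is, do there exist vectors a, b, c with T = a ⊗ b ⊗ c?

If T = a ⊗ b ⊗ c then every fibre of T is a multiple of the corresponding factor, so read the factors off the fibres through the nonzero entry T[0,0,0] = 12.
The mode-1 fibre T[:,0,0] = [12, -12] gives a = (1, -1) (primitive direction); the mode-2 fibre T[0,:,0] = [12, 0] gives b = (1, 0); then c[k] = T[0,0,k] / (a[0]·b[0]) = [12, 0] / 1 = (12, 0).
Expanding (1, -1) ⊗ (1, 0) ⊗ (12, 0) reproduces all 8 entries of T, so T = (1, -1) ⊗ (1, 0) ⊗ (12, 0) and rank(T) ≤ 1.
Equivalently every frontal slice T[:,:,k] is c[k] times the rank-1 matrix (1, -1) ⊗ (1, 0). So T has rank 1 (it is nonzero).

Yes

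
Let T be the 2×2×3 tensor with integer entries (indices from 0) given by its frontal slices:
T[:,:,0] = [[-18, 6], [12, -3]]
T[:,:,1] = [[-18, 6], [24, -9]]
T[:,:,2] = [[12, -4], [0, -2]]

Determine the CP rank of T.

Lower bound: in the mode-2 unfolding of T (rows indexed by j, columns by (i,k)) the 2×2 minor on rows j ∈ {0, 1}, columns (i,k) ∈ {(0,0), (1,0)} is det [[-18, 12], [6, -3]] = -18 ≠ 0, so that unfolding has rank ≥ 2 and hence rank(T) ≥ 2 (CP rank is at least every unfolding rank, though it can be larger).
Upper bound: with S_k = T[:,:,k], the two rank-1 terms a₁b₁ᵀ, a₂b₂ᵀ are the rank-1 members of the pencil x·S₀ + y·S₁.
det(x·S₀ + y·S₁) is −18·x² + 18·y² = (-18)·(x − y)(x + y), vanishing at (x:y) = (1:1) and (1:-1).
M₁ = S₀ + S₁ = [[-36, 12], [36, -12]] = (-12)·(1, -1)(3, -1)ᵀ and M₂ = S₀ − S₁ = [[0, 0], [-12, 6]] = (-6)·(0, 1)(2, -1)ᵀ, so take a₁ = (1, -1), b₁ = (3, -1), a₂ = (0, 1), b₂ = (2, -1).
Each slice is an integer combination of E₁ = a₁b₁ᵀ and E₂ = a₂b₂ᵀ: S₀ = −6·E₁ − 3·E₂, S₁ = −6·E₁ + 3·E₂, S₂ = 4·E₁ + 6·E₂; reading off coefficients, c₁ = (-6, -6, 4) and c₂ = (-3, 3, 6).
Hence T = (1, -1) ⊗ (3, -1) ⊗ (-6, -6, 4) + (0, 1) ⊗ (2, -1) ⊗ (-3, 3, 6), so rank(T) ≤ 2.
These bounds meet, so rank(T) = 2.

2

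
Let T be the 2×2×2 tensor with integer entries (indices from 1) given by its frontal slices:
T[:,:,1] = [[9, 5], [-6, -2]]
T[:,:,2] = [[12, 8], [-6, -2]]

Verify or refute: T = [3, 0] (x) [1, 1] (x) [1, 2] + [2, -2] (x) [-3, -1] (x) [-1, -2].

No

Reconstruct entry (1,1,2) from the claimed factors: Σₗ aₗ[1]bₗ[1]cₗ[2] = (3)·(1)·(2) + (2)·(-3)·(-2) = 18, but T[1,1,2] = 12. The claim is false.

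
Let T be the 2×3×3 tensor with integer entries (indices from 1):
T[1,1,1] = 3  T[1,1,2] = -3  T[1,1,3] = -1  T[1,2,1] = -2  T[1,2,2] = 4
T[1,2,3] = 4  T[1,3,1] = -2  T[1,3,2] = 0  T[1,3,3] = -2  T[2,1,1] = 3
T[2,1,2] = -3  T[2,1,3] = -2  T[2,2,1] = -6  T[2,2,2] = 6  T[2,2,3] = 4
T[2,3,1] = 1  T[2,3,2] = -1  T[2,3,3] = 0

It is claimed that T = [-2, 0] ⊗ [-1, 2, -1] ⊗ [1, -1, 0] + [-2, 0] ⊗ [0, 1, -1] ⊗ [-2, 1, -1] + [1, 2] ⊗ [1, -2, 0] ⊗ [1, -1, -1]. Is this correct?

Reconstruct entry (2,1,1) from the claimed factors: Σₗ aₗ[2]bₗ[1]cₗ[1] = (0)·(-1)·(1) + (0)·(0)·(-2) + (2)·(1)·(1) = 2, but T[2,1,1] = 3. The claim is false.

No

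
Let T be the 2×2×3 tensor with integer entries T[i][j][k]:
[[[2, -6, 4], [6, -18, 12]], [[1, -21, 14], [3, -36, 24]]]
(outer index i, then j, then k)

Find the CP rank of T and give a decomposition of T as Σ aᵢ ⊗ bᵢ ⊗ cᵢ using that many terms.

Lower bound: in the mode-1 unfolding of T (rows indexed by i, columns by (j,k)) the 2×2 minor on rows i ∈ {0, 1}, columns (j,k) ∈ {(0,0), (0,1)} is det [[2, -6], [1, -21]] = -36 ≠ 0, so that unfolding has rank ≥ 2 and hence rank(T) ≥ 2 (CP rank is at least every unfolding rank, though it can be larger).
Upper bound: with S_k = T[:,:,k], the two rank-1 terms a₁b₁ᵀ, a₂b₂ᵀ are the rank-1 members of the pencil x·S₀ + y·S₁.
det(x·S₀ + y·S₁) is 54·xy − 162·y² = 54·(x − 3·y)(y), vanishing at (x:y) = (3:1) and (1:0).
M₁ = 3·S₀ + S₁ = [[0, 0], [-18, -27]] = (-9)·[0, 1][2, 3]ᵀ and M₂ = S₀ = [[2, 6], [1, 3]] = [2, 1][1, 3]ᵀ, so take a₁ = [0, 1], b₁ = [2, 3], a₂ = [2, 1], b₂ = [1, 3].
Each slice is an integer combination of E₁ = a₁b₁ᵀ and E₂ = a₂b₂ᵀ: S₀ = E₂, S₁ = −9·E₁ − 3·E₂, S₂ = 6·E₁ + 2·E₂; reading off coefficients, c₁ = [0, -9, 6] and c₂ = [1, -3, 2].
Hence T = [0, 1] ⊗ [2, 3] ⊗ [0, -9, 6] + [2, 1] ⊗ [1, 3] ⊗ [1, -3, 2], so rank(T) ≤ 2.
These bounds meet, so rank(T) = 2.

rank(T) = 2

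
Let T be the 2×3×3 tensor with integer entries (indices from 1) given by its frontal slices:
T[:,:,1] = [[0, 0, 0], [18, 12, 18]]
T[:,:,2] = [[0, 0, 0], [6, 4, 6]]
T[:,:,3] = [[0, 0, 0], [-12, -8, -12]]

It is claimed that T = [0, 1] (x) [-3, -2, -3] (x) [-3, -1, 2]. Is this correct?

No

Reconstruct entry (2,1,1) from the claimed factors: Σₗ aₗ[2]bₗ[1]cₗ[1] = (1)·(-3)·(-3) = 9, but T[2,1,1] = 18. The claim is false.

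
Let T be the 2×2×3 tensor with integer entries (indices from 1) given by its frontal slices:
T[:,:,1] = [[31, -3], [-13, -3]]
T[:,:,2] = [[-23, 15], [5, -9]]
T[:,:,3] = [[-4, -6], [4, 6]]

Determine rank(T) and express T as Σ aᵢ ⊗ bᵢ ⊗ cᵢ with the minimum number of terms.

Lower bound: in the mode-3 unfolding of T (rows indexed by k, columns by (i,j)) the 2×2 minor on rows k ∈ {1, 2}, columns (i,j) ∈ {(1,1), (1,2)} is det [[31, -3], [-23, 15]] = 396 ≠ 0, so that unfolding has rank ≥ 2 and hence rank(T) ≥ 2 (CP rank is at least every unfolding rank, though it can be larger).
Upper bound: with S_k = T[:,:,k], the two rank-1 terms a₁b₁ᵀ, a₂b₂ᵀ are the rank-1 members of the pencil x·S₁ + y·S₂.
det(x·S₁ + y·S₂) is −132·x² + 132·y² = (-132)·(x − y)(x + y), vanishing at (x:y) = (1:1) and (1:-1).
M₁ = S₁ + S₂ = [[8, 12], [-8, -12]] = 4·[1, -1][2, 3]ᵀ and M₂ = S₁ − S₂ = [[54, -18], [-18, 6]] = 6·[3, -1][3, -1]ᵀ, so take a₁ = [1, -1], b₁ = [2, 3], a₂ = [3, -1], b₂ = [3, -1].
Each slice is an integer combination of E₁ = a₁b₁ᵀ and E₂ = a₂b₂ᵀ: S₁ = 2·E₁ + 3·E₂, S₂ = 2·E₁ − 3·E₂, S₃ = −2·E₁; reading off coefficients, c₁ = [2, 2, -2] and c₂ = [3, -3, 0].
Hence T = [1, -1] ⊗ [2, 3] ⊗ [2, 2, -2] + [3, -1] ⊗ [3, -1] ⊗ [3, -3, 0], so rank(T) ≤ 2.
These bounds meet, so rank(T) = 2.

rank(T) = 2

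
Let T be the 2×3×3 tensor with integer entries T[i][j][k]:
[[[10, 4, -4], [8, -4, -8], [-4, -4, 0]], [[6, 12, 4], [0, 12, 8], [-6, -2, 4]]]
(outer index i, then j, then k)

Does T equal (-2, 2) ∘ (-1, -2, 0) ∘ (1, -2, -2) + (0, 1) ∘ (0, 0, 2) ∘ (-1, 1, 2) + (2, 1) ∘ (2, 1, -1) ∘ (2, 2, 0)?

Reconstruct entry (1,0,0) from the claimed factors: Σₗ aₗ[1]bₗ[0]cₗ[0] = (2)·(-1)·(1) + (1)·(0)·(-1) + (1)·(2)·(2) = 2, but T[1,0,0] = 6. The claim is false.

No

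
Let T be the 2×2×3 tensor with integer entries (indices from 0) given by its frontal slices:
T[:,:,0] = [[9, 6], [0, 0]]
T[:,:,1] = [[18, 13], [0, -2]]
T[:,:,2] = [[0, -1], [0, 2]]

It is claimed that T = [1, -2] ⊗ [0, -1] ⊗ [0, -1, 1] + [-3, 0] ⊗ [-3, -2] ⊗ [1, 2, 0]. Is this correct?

Reconstruct entrywise from the claimed factors. For example, T[0,1,2] = -1 and Σₗ aₗ[0]bₗ[1]cₗ[2] = (1)·(-1)·(1) + (-3)·(-2)·(0) = -1; checking all 12 entries, every one matches. The claim holds.

Yes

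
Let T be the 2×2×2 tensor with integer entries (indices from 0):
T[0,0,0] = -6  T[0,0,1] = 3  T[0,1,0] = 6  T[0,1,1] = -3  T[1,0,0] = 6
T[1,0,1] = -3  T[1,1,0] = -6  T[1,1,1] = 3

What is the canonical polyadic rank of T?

1

Lower bound: T ≠ 0 (e.g. T[0,0,0] = -6), so rank(T) ≥ 1.
Upper bound: if T = a ⊗ b ⊗ c then every fibre of T is a multiple of the corresponding factor, so read the factors off the fibres through the nonzero entry T[0,0,0] = -6.
The mode-1 fibre T[:,0,0] = [-6, 6] gives a = [1, -1] (primitive direction); the mode-2 fibre T[0,:,0] = [-6, 6] gives b = [1, -1]; then c[k] = T[0,0,k] / (a[0]·b[0]) = [-6, 3] / 1 = [-6, 3].
Expanding [1, -1] ⊗ [1, -1] ⊗ [-6, 3] reproduces all 8 entries of T, so T = [1, -1] ⊗ [1, -1] ⊗ [-6, 3] and rank(T) ≤ 1.
These bounds meet, so rank(T) = 1.
Check entry T[1,1,1] = 3: (-1)·(-1)·(3) = 3.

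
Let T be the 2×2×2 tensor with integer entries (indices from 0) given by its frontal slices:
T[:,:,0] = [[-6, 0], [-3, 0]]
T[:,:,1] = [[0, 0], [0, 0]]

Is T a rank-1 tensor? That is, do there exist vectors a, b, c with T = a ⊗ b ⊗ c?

If T = a ⊗ b ⊗ c then every fibre of T is a multiple of the corresponding factor, so read the factors off the fibres through the nonzero entry T[0,0,0] = -6.
The mode-1 fibre T[:,0,0] = [-6, -3] gives a = (2, 1) (primitive direction); the mode-2 fibre T[0,:,0] = [-6, 0] gives b = (1, 0); then c[k] = T[0,0,k] / (a[0]·b[0]) = [-6, 0] / 2 = (-3, 0).
Expanding (2, 1) ⊗ (1, 0) ⊗ (-3, 0) reproduces all 8 entries of T, so T = (2, 1) ⊗ (1, 0) ⊗ (-3, 0) and rank(T) ≤ 1.
Equivalently every frontal slice T[:,:,k] is c[k] times the rank-1 matrix (2, 1) ⊗ (1, 0). So T has rank 1 (it is nonzero).

Yes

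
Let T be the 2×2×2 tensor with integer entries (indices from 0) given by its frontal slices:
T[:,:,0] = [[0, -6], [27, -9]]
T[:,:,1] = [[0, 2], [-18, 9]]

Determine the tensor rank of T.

Lower bound: in the mode-2 unfolding of T (rows indexed by j, columns by (i,k)) the 2×2 minor on rows j ∈ {0, 1}, columns (i,k) ∈ {(0,0), (1,0)} is det [[0, 27], [-6, -9]] = 162 ≠ 0, so that unfolding has rank ≥ 2 and hence rank(T) ≥ 2 (CP rank is at least every unfolding rank, though it can be larger).
Upper bound: with S_k = T[:,:,k], the two rank-1 terms a₁b₁ᵀ, a₂b₂ᵀ are the rank-1 members of the pencil x·S₀ + y·S₁.
det(x·S₀ + y·S₁) is 162·x² − 162·xy + 36·y² = 18·(3·x − 2·y)(3·x − y), vanishing at (x:y) = (2:3) and (1:3).
M₁ = 2·S₀ + 3·S₁ = [[0, -6], [0, 9]] = (-3)·[2, -3][0, 1]ᵀ and M₂ = S₀ + 3·S₁ = [[0, 0], [-27, 18]] = (-9)·[0, 1][3, -2]ᵀ, so take a₁ = [2, -3], b₁ = [0, 1], a₂ = [0, 1], b₂ = [3, -2].
Each slice is an integer combination of E₁ = a₁b₁ᵀ and E₂ = a₂b₂ᵀ: S₀ = −3·E₁ + 9·E₂, S₁ = E₁ − 6·E₂; reading off coefficients, c₁ = [-3, 1] and c₂ = [9, -6].
Hence T = [2, -3] ⊗ [0, 1] ⊗ [-3, 1] + [0, 1] ⊗ [3, -2] ⊗ [9, -6], so rank(T) ≤ 2.
These bounds meet, so rank(T) = 2.

2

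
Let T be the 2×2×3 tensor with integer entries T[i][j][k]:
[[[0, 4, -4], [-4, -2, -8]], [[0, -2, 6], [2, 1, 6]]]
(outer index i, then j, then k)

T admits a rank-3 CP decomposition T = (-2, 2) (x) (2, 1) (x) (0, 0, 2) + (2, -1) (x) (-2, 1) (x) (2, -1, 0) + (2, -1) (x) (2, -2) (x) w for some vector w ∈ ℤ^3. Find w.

w = (2, 0, 1)

Subtract the known terms from T to get the rank-1 residual R = (2, -1) (x) (2, -2) (x) w, so R[i,j,k] = a[i]·b[j]·w[k]. Pick indices with nonzero a[0]·b[0] = (2)·(2) = 4. Only the fibre through (0,0,·) is needed: R[0,0,:] = T[0,0,:] − Σₗ aₗ[0]bₗ[0]cₗ = [0, 4, -4] − (-2)·(2)·(0, 0, 2) − (2)·(-2)·(2, -1, 0) = [8, 0, 4]. Then w[k] = R[0,0,k] / 4 for each k, giving w = [8, 0, 4] / 4 = (2, 0, 1).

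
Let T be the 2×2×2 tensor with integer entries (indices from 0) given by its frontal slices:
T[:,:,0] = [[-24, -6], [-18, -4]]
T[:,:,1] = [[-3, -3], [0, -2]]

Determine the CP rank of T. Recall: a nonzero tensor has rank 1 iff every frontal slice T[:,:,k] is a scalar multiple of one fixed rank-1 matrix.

Lower bound: the mode-1 unfolding of T (rows indexed by i, columns by (j,k) = (0,0), (0,1), (1,0), (1,1)) is [[-24, -3, -6, -3], [-18, 0, -4, -2]].
There the 2×2 minor on rows i ∈ {0, 1}, columns (j,k) ∈ {(0,0), (0,1)} is det [[-24, -3], [-18, 0]] = -54 ≠ 0, so this unfolding has rank ≥ 2; CP rank is at least every unfolding rank, so rank(T) ≥ 2. (Unfolding ranks only ever bound the CP rank from below — rank(T) can be strictly larger than all of them — so the matching upper bound has to come from an explicit 2-term decomposition.)
Upper bound — finding two terms. Write S_k = T[:,:,k] for the frontal slices: S₀ = [[-24, -6], [-18, -4]], S₁ = [[-3, -3], [0, -2]].
If T = a₁ ⊗ b₁ ⊗ c₁ + a₂ ⊗ b₂ ⊗ c₂ then each S_k = c₁[k]·a₁b₁ᵀ + c₂[k]·a₂b₂ᵀ. S₀ and S₁ are linearly independent, so a₁b₁ᵀ and a₂b₂ᵀ must span the same plane of matrices: they are the rank-1 matrices of the form x·S₀ + y·S₁.
det(x·S₀ + y·S₁) is −12·x² + 6·xy + 6·y² = (-6)·(x − y)(2·x + y), vanishing at (x:y) = (1:1) and (1:-2).
M₁ = S₀ + S₁ = [[-27, -9], [-18, -6]] = (-3)·[3, 2][3, 1]ᵀ and M₂ = S₀ − 2·S₁ = [[-18, 0], [-18, 0]] = (-18)·[1, 1][1, 0]ᵀ, so take a₁ = [3, 2], b₁ = [3, 1], a₂ = [1, 1], b₂ = [1, 0].
Each slice is an integer combination of E₁ = a₁b₁ᵀ and E₂ = a₂b₂ᵀ: S₀ = −2·E₁ − 6·E₂, S₁ = −E₁ + 6·E₂; reading off coefficients, c₁ = [-2, -1] and c₂ = [-6, 6].
Hence T = [3, 2] ⊗ [3, 1] ⊗ [-2, -1] + [1, 1] ⊗ [1, 0] ⊗ [-6, 6], so rank(T) ≤ 2.
These bounds meet, so rank(T) = 2.

2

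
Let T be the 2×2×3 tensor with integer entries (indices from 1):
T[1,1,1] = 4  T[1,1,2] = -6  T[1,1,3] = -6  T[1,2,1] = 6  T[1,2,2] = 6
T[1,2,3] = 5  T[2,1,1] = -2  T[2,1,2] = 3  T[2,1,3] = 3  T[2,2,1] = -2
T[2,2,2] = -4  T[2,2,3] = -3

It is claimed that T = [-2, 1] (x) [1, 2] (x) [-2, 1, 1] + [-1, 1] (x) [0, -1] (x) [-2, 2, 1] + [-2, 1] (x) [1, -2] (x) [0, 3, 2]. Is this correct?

No

Reconstruct entry (1,1,2) from the claimed factors: Σₗ aₗ[1]bₗ[1]cₗ[2] = (-2)·(1)·(1) + (-1)·(0)·(2) + (-2)·(1)·(3) = -8, but T[1,1,2] = -6. The claim is false.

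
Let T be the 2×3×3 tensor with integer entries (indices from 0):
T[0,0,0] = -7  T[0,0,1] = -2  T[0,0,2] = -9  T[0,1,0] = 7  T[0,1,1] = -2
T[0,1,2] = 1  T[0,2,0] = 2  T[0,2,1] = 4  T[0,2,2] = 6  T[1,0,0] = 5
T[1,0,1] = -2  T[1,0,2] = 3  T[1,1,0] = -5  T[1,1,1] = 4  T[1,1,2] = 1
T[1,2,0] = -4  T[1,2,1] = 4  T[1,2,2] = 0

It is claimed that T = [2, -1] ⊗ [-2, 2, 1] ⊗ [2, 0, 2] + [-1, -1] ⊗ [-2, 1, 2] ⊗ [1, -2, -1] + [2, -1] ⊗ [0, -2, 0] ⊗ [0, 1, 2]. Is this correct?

No

Reconstruct entry (0,0,0) from the claimed factors: Σₗ aₗ[0]bₗ[0]cₗ[0] = (2)·(-2)·(2) + (-1)·(-2)·(1) + (2)·(0)·(0) = -6, but T[0,0,0] = -7. The claim is false.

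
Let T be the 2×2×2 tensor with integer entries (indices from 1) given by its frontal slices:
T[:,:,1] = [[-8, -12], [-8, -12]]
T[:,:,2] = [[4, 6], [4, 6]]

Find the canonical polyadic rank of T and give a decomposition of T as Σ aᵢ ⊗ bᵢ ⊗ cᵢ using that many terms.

rank(T) = 1

Lower bound: T ≠ 0 (e.g. T[1,1,1] = -8), so rank(T) ≥ 1.
Upper bound: if T = a ⊗ b ⊗ c then every fibre of T is a multiple of the corresponding factor, so read the factors off the fibres through the nonzero entry T[1,1,1] = -8.
The mode-1 fibre T[:,1,1] = [-8, -8] gives a = [1, 1] (primitive direction); the mode-2 fibre T[1,:,1] = [-8, -12] gives b = [2, 3]; then c[k] = T[1,1,k] / (a[1]·b[1]) = [-8, 4] / 2 = [-4, 2].
Expanding [1, 1] ⊗ [2, 3] ⊗ [-4, 2] reproduces all 8 entries of T, so T = [1, 1] ⊗ [2, 3] ⊗ [-4, 2] and rank(T) ≤ 1.
These bounds meet, so rank(T) = 1.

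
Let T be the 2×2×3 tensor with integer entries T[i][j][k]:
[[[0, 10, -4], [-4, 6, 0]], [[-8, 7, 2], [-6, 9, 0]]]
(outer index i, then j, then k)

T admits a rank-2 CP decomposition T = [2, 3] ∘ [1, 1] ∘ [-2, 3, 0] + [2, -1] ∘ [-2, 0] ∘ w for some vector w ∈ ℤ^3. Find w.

w = [-1, -1, 1]

Subtract the known terms from T to get the rank-1 residual R = [2, -1] ∘ [-2, 0] ∘ w, so R[i,j,k] = a[i]·b[j]·w[k]. Pick indices with nonzero a[0]·b[0] = (2)·(-2) = -4. Only the fibre through (0,0,·) is needed: R[0,0,:] = T[0,0,:] − Σₗ aₗ[0]bₗ[0]cₗ = [0, 10, -4] − (2)·(1)·[-2, 3, 0] = [4, 4, -4]. Then w[k] = R[0,0,k] / -4 for each k, giving w = [4, 4, -4] / -4 = [-1, -1, 1].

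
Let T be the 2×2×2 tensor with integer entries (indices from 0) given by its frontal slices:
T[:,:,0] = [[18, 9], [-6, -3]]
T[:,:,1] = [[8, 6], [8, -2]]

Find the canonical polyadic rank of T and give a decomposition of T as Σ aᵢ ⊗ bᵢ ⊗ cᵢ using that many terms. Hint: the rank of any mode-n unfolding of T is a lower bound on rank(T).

Lower bound: the mode-2 unfolding of T (rows indexed by j, columns by (i,k) = (0,0), (0,1), (1,0), (1,1)) is [[18, 8, -6, 8], [9, 6, -3, -2]].
There the 2×2 minor on rows j ∈ {0, 1}, columns (i,k) ∈ {(0,0), (0,1)} is det [[18, 8], [9, 6]] = 36 ≠ 0, so this unfolding has rank ≥ 2; CP rank is at least every unfolding rank, so rank(T) ≥ 2. (Flattening ranks never certify an upper bound on CP rank; for that we must actually write T with 2 rank-1 terms.)
Upper bound — finding two terms. Write S_k = T[:,:,k] for the frontal slices: S₀ = [[18, 9], [-6, -3]], S₁ = [[8, 6], [8, -2]].
If T = a₁ ⊗ b₁ ⊗ c₁ + a₂ ⊗ b₂ ⊗ c₂ then each S_k = c₁[k]·a₁b₁ᵀ + c₂[k]·a₂b₂ᵀ. S₀ and S₁ are linearly independent, so a₁b₁ᵀ and a₂b₂ᵀ must span the same plane of matrices: they are the rank-1 matrices of the form x·S₀ + y·S₁.
det(x·S₀ + y·S₁) is −96·xy − 64·y² = (-32)·(3·x + 2·y)(y), vanishing at (x:y) = (2:-3) and (1:0).
M₁ = 2·S₀ − 3·S₁ = [[12, 0], [-36, 0]] = 12·[1, -3][1, 0]ᵀ and M₂ = S₀ = [[18, 9], [-6, -3]] = 3·[3, -1][2, 1]ᵀ, so take a₁ = [1, -3], b₁ = [1, 0], a₂ = [3, -1], b₂ = [2, 1].
Each slice is an integer combination of E₁ = a₁b₁ᵀ and E₂ = a₂b₂ᵀ: S₀ = 3·E₂, S₁ = −4·E₁ + 2·E₂; reading off coefficients, c₁ = [0, -4] and c₂ = [3, 2].
Hence T = [1, -3] ⊗ [1, 0] ⊗ [0, -4] + [3, -1] ⊗ [2, 1] ⊗ [3, 2], so rank(T) ≤ 2.
These bounds meet, so rank(T) = 2.

rank(T) = 2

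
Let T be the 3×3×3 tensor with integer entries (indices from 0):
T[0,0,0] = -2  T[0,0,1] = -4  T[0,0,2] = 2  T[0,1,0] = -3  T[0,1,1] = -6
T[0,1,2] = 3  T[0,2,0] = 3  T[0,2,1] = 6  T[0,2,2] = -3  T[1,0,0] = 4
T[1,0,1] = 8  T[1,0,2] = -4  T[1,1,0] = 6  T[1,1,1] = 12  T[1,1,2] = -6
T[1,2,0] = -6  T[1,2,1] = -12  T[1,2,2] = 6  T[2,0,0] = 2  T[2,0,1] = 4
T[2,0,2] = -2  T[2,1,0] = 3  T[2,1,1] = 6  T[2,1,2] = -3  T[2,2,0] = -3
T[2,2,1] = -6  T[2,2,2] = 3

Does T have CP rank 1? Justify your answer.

If T = a ⊗ b ⊗ c then every fibre of T is a multiple of the corresponding factor, so read the factors off the fibres through the nonzero entry T[0,0,0] = -2.
The mode-1 fibre T[:,0,0] = [-2, 4, 2] gives a = [1, -2, -1] (primitive direction); the mode-2 fibre T[0,:,0] = [-2, -3, 3] gives b = [2, 3, -3]; then c[k] = T[0,0,k] / (a[0]·b[0]) = [-2, -4, 2] / 2 = [-1, -2, 1].
Expanding [1, -2, -1] ⊗ [2, 3, -3] ⊗ [-1, -2, 1] reproduces all 27 entries of T, so T = [1, -2, -1] ⊗ [2, 3, -3] ⊗ [-1, -2, 1] and rank(T) ≤ 1.
Equivalently every frontal slice T[:,:,k] is c[k] times the rank-1 matrix [1, -2, -1] ⊗ [2, 3, -3]. So T has rank 1 (it is nonzero).

Yes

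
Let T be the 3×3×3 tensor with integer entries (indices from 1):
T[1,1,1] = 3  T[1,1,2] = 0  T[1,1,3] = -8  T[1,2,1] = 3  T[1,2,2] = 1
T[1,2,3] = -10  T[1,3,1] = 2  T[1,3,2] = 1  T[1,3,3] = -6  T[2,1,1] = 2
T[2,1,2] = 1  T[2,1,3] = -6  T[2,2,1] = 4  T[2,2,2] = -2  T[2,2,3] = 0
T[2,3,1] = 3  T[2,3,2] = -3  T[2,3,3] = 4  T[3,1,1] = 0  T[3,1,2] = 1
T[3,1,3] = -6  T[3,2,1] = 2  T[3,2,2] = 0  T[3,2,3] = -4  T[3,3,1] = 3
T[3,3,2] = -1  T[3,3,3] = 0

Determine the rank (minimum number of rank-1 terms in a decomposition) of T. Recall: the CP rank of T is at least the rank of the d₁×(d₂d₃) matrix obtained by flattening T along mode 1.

3

Lower bound: the mode-1 unfolding of T (rows indexed by i, columns by (j,k) = (1,1), (1,2), (1,3), (2,1), (2,2), (2,3), (3,1), (3,2), (3,3)) is [[3, 0, -8, 3, 1, -10, 2, 1, -6], [2, 1, -6, 4, -2, 0, 3, -3, 4], [0, 1, -6, 2, 0, -4, 3, -1, 0]].
There the 3×3 minor on rows i ∈ {1, 2, 3}, columns (j,k) ∈ {(1,1), (1,2), (1,3)} is det [[3, 0, -8], [2, 1, -6], [0, 1, -6]] = -16 ≠ 0, so this unfolding has rank ≥ 3; CP rank is at least every unfolding rank, so rank(T) ≥ 3. (Unfolding ranks only ever bound the CP rank from below — rank(T) can be strictly larger than all of them — so the matching upper bound has to come from an explicit 3-term decomposition.)
Upper bound: T is a sum of 3 rank-1 terms, T = (1, -2, 0) (x) (1, -1, -2) (x) (1, -1, 2) + (1, -1, 1) (x) (1, 0, -1) (x) (-2, 1, -2) + (2, 1, 1) (x) (2, 2, 1) (x) (1, 0, -2) (one valid choice — decompositions are not unique — normalised so each a, b is primitive with positive first nonzero entry; check it by expanding all entries), so rank(T) ≤ 3.
These bounds meet, so rank(T) = 3.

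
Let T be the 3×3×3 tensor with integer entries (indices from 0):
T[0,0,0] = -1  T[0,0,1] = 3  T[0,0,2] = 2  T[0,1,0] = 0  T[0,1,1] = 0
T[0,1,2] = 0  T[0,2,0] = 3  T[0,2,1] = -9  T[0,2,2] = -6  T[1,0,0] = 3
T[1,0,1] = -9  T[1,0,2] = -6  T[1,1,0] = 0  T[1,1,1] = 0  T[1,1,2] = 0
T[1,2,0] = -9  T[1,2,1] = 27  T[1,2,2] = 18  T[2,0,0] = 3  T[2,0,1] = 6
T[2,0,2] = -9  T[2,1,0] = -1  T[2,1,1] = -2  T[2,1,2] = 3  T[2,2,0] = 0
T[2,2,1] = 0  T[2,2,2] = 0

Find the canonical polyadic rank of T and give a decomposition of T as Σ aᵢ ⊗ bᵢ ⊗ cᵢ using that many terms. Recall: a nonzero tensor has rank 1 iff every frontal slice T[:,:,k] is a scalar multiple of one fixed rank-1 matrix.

rank(T) = 2

Lower bound: the mode-3 unfolding of T (rows indexed by k, columns by (i,j) = (0,0), (0,1), (0,2), (1,0), (1,1), (1,2), (2,0), (2,1), (2,2)) is [[-1, 0, 3, 3, 0, -9, 3, -1, 0], [3, 0, -9, -9, 0, 27, 6, -2, 0], [2, 0, -6, -6, 0, 18, -9, 3, 0]].
There the 2×2 minor on rows k ∈ {0, 1}, columns (i,j) ∈ {(0,0), (2,0)} is det [[-1, 3], [3, 6]] = -15 ≠ 0, so this unfolding has rank ≥ 2; CP rank is at least every unfolding rank, so rank(T) ≥ 2. (This is only a lower bound: in general the CP rank may exceed every unfolding rank, so we still need to exhibit 2 rank-1 terms summing to T.)
Upper bound — finding two terms. Write S_k = T[:,:,k] for the frontal slices: S₀ = [[-1, 0, 3], [3, 0, -9], [3, -1, 0]], S₁ = [[3, 0, -9], [-9, 0, 27], [6, -2, 0]], S₂ = [[2, 0, -6], [-6, 0, 18], [-9, 3, 0]].
If T = a₁ ⊗ b₁ ⊗ c₁ + a₂ ⊗ b₂ ⊗ c₂ then each S_k = c₁[k]·a₁b₁ᵀ + c₂[k]·a₂b₂ᵀ. S₀ and S₁ are linearly independent, so a₁b₁ᵀ and a₂b₂ᵀ must span the same plane of matrices: they are the rank-1 matrices of the form x·S₀ + y·S₁.
The 2×2 minor of x·S₀ + y·S₁ on rows {0,2}, columns {0,1} is x² − xy − 6·y² = (x − 3·y)(x + 2·y), vanishing at (x:y) = (3:1) and (2:-1).
M₁ = 3·S₀ + S₁ = [[0, 0, 0], [0, 0, 0], [15, -5, 0]] = 5·[0, 0, 1][3, -1, 0]ᵀ and M₂ = 2·S₀ − S₁ = [[-5, 0, 15], [15, 0, -45], [0, 0, 0]] = (-5)·[1, -3, 0][1, 0, -3]ᵀ, so take a₁ = [0, 0, 1], b₁ = [3, -1, 0], a₂ = [1, -3, 0], b₂ = [1, 0, -3].
Each slice is an integer combination of E₁ = a₁b₁ᵀ and E₂ = a₂b₂ᵀ: S₀ = E₁ − E₂, S₁ = 2·E₁ + 3·E₂, S₂ = −3·E₁ + 2·E₂; reading off coefficients, c₁ = [1, 2, -3] and c₂ = [-1, 3, 2].
Hence T = [0, 0, 1] ⊗ [3, -1, 0] ⊗ [1, 2, -3] + [1, -3, 0] ⊗ [1, 0, -3] ⊗ [-1, 3, 2], so rank(T) ≤ 2.
These bounds meet, so rank(T) = 2.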